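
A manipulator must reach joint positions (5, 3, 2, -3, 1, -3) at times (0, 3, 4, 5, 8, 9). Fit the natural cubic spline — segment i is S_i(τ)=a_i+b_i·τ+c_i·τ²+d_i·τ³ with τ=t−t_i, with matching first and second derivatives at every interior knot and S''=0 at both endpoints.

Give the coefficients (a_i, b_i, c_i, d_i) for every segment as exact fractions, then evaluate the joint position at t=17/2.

  seg 0: a=5 b=-1742/1641 c=0 d=24/547
  seg 1: a=3 b=202/1641 c=216/547 d=-2491/1641
  seg 2: a=2 b=-5975/1641 c=-2275/547 d=4595/1641
  seg 3: a=-3 b=-5840/1641 c=2320/547 d=-476/547
  seg 4: a=1 b=-2636/1641 c=-1964/547 d=1964/1641
S(17/2) = -603/1094

Δ: Δ0=-2/3, Δ1=-1, Δ2=-5, Δ3=4/3, Δ4=-4
row 1: diag=8, rhs=-2; c'=1/8, d'=-1/4
row 2: denom=4−1·1/8=31/8; d'=(-24−1·-1/4)/(31/8)=-190/31
row 3: denom=8−1·8/31=240/31; d'=(38−1·-190/31)/(240/31)=57/10
row 4: denom=8−3·31/80=547/80; d'=(-32−3·57/10)/(547/80)=-3928/547
back: M4=-3928/547
back: M3=57/10−31/80·-3928/547=4640/547
back: M2=-190/31−8/31·4640/547=-4550/547
back: M1=-1/4−1/8·-4550/547=432/547
M: M0=0, M1=432/547, M2=-4550/547, M3=4640/547, M4=-3928/547, M5=0
seg 0: a=5, c=M0/2=0, d=(M1−M0)/(6·3)=24/547, b=Δ0−h0·(2M0+M1)/6=-1742/1641
seg 1: a=3, c=M1/2=216/547, d=(M2−M1)/(6·1)=-2491/1641, b=Δ1−h1·(2M1+M2)/6=202/1641
seg 2: a=2, c=M2/2=-2275/547, d=(M3−M2)/(6·1)=4595/1641, b=Δ2−h2·(2M2+M3)/6=-5975/1641
seg 3: a=-3, c=M3/2=2320/547, d=(M4−M3)/(6·3)=-476/547, b=Δ3−h3·(2M3+M4)/6=-5840/1641
seg 4: a=1, c=M4/2=-1964/547, d=(M5−M4)/(6·1)=1964/1641, b=Δ4−h4·(2M4+M5)/6=-2636/1641
t_q=17/2 → seg 4, τ=1/2; S=1+-2636/1641·τ+-1964/547·τ²+1964/1641·τ³=-603/1094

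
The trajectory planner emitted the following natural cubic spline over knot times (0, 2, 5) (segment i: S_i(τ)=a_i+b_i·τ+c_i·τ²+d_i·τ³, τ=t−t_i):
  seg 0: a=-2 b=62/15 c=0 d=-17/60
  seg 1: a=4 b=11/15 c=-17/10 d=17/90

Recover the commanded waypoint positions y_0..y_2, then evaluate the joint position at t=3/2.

y_0 = S_0(0) = a_0 = -2
y_1 = S_1(0) = a_1 = 4
y_2 = S_1(3) = -4
t_q=3/2 is in segment 0 (τ=3/2); S_0(τ)=519/160

y_0=-2 y_1=4 y_2=-4
S(3/2) = 519/160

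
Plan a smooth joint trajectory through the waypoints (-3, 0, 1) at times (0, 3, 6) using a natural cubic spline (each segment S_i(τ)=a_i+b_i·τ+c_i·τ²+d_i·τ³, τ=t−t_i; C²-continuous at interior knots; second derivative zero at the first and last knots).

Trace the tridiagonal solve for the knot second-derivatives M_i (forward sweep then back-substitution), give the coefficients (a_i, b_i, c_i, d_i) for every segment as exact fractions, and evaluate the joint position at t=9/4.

  seg 0: a=-3 b=7/6 c=0 d=-1/54
  seg 1: a=0 b=2/3 c=-1/6 d=1/54
S(9/4) = -75/128

Δ: Δ0=1, Δ1=1/3
row 1: diag=12, rhs=-4; c'=1/4, d'=-1/3
back: M1=-1/3
M: M0=0, M1=-1/3, M2=0
seg 0: a=-3, c=M0/2=0, d=(M1−M0)/(6·3)=-1/54, b=Δ0−h0·(2M0+M1)/6=7/6
seg 1: a=0, c=M1/2=-1/6, d=(M2−M1)/(6·3)=1/54, b=Δ1−h1·(2M1+M2)/6=2/3
t_q=9/4 → seg 0, τ=9/4; S=-3+7/6·τ+0·τ²+-1/54·τ³=-75/128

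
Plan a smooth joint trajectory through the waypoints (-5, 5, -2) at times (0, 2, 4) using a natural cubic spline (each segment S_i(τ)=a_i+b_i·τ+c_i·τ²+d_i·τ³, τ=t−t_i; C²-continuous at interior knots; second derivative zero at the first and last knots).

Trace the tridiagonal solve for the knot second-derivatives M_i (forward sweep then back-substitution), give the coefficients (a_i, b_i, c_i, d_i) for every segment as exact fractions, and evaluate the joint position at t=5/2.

Δ: Δ0=5, Δ1=-7/2
row 1: diag=8, rhs=-51; c'=1/4, d'=-51/8
back: M1=-51/8
M: M0=0, M1=-51/8, M2=0
seg 0: a=-5, c=M0/2=0, d=(M1−M0)/(6·2)=-17/32, b=Δ0−h0·(2M0+M1)/6=57/8
seg 1: a=5, c=M1/2=-51/16, d=(M2−M1)/(6·2)=17/32, b=Δ1−h1·(2M1+M2)/6=3/4
t_q=5/2 → seg 1, τ=1/2; S=5+3/4·τ+-51/16·τ²+17/32·τ³=1189/256

  seg 0: a=-5 b=57/8 c=0 d=-17/32
  seg 1: a=5 b=3/4 c=-51/16 d=17/32
S(5/2) = 1189/256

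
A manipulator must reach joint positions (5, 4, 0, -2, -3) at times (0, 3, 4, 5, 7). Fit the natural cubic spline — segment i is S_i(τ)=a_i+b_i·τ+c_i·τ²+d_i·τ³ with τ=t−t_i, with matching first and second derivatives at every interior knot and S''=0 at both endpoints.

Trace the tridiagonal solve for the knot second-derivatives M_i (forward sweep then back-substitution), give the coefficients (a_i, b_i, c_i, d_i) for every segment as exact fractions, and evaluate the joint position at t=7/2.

  seg 0: a=5 b=1351/1068 c=0 d=-569/3204
  seg 1: a=4 b=-1885/534 c=-569/356 d=1205/1068
  seg 2: a=0 b=-3569/1068 c=159/89 d=-475/1068
  seg 3: a=-2 b=-589/534 c=161/356 d=-161/2136
S(7/2) = 5629/2848

Δ: Δ0=-1/3, Δ1=-4, Δ2=-2, Δ3=-1/2
row 1: diag=8, rhs=-22; c'=1/8, d'=-11/4
row 2: denom=4−1·1/8=31/8; d'=(12−1·-11/4)/(31/8)=118/31
row 3: denom=6−1·8/31=178/31; d'=(9−1·118/31)/(178/31)=161/178
back: M3=161/178
back: M2=118/31−8/31·161/178=318/89
back: M1=-11/4−1/8·318/89=-569/178
M: M0=0, M1=-569/178, M2=318/89, M3=161/178, M4=0
seg 0: a=5, c=M0/2=0, d=(M1−M0)/(6·3)=-569/3204, b=Δ0−h0·(2M0+M1)/6=1351/1068
seg 1: a=4, c=M1/2=-569/356, d=(M2−M1)/(6·1)=1205/1068, b=Δ1−h1·(2M1+M2)/6=-1885/534
seg 2: a=0, c=M2/2=159/89, d=(M3−M2)/(6·1)=-475/1068, b=Δ2−h2·(2M2+M3)/6=-3569/1068
seg 3: a=-2, c=M3/2=161/356, d=(M4−M3)/(6·2)=-161/2136, b=Δ3−h3·(2M3+M4)/6=-589/534
t_q=7/2 → seg 1, τ=1/2; S=4+-1885/534·τ+-569/356·τ²+1205/1068·τ³=5629/2848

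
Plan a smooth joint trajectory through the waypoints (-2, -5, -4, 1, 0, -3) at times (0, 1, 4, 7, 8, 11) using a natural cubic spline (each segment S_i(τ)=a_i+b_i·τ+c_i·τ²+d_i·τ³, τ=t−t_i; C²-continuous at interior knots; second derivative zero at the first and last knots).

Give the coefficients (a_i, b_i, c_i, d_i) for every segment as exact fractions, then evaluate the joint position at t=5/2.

Δ: Δ0=-3, Δ1=1/3, Δ2=5/3, Δ3=-1, Δ4=-1
row 1: diag=8, rhs=20; c'=3/8, d'=5/2
row 2: denom=12−3·3/8=87/8; d'=(8−3·5/2)/(87/8)=4/87
row 3: denom=8−3·8/29=208/29; d'=(-16−3·4/87)/(208/29)=-9/4
row 4: denom=8−1·29/208=1635/208; d'=(0−1·-9/4)/(1635/208)=156/545
back: M4=156/545
back: M3=-9/4−29/208·156/545=-1248/545
back: M2=4/87−8/29·-1248/545=1108/1635
back: M1=5/2−3/8·1108/1635=1224/545
M: M0=0, M1=1224/545, M2=1108/1635, M3=-1248/545, M4=156/545, M5=0
seg 0: a=-2, c=M0/2=0, d=(M1−M0)/(6·1)=204/545, b=Δ0−h0·(2M0+M1)/6=-1839/545
seg 1: a=-5, c=M1/2=612/545, d=(M2−M1)/(6·3)=-1282/14715, b=Δ1−h1·(2M1+M2)/6=-1227/545
seg 2: a=-4, c=M2/2=554/1635, d=(M3−M2)/(6·3)=-2426/14715, b=Δ2−h2·(2M2+M3)/6=1163/545
seg 3: a=1, c=M3/2=-624/545, d=(M4−M3)/(6·1)=234/545, b=Δ3−h3·(2M3+M4)/6=-31/109
seg 4: a=0, c=M4/2=78/545, d=(M5−M4)/(6·3)=-26/1635, b=Δ4−h4·(2M4+M5)/6=-701/545
t_q=5/2 → seg 1, τ=3/2; S=-5+-1227/545·τ+612/545·τ²+-1282/14715·τ³=-2679/436

  seg 0: a=-2 b=-1839/545 c=0 d=204/545
  seg 1: a=-5 b=-1227/545 c=612/545 d=-1282/14715
  seg 2: a=-4 b=1163/545 c=554/1635 d=-2426/14715
  seg 3: a=1 b=-31/109 c=-624/545 d=234/545
  seg 4: a=0 b=-701/545 c=78/545 d=-26/1635
S(5/2) = -2679/436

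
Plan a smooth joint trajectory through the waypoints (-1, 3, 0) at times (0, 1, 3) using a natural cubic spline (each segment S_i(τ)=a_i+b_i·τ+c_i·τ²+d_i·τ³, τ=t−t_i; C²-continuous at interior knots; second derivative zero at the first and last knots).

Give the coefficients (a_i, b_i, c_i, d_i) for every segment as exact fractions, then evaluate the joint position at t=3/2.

Δ: Δ0=4, Δ1=-3/2
row 1: diag=6, rhs=-33; c'=1/3, d'=-11/2
back: M1=-11/2
M: M0=0, M1=-11/2, M2=0
seg 0: a=-1, c=M0/2=0, d=(M1−M0)/(6·1)=-11/12, b=Δ0−h0·(2M0+M1)/6=59/12
seg 1: a=3, c=M1/2=-11/4, d=(M2−M1)/(6·2)=11/24, b=Δ1−h1·(2M1+M2)/6=13/6
t_q=3/2 → seg 1, τ=1/2; S=3+13/6·τ+-11/4·τ²+11/24·τ³=221/64

  seg 0: a=-1 b=59/12 c=0 d=-11/12
  seg 1: a=3 b=13/6 c=-11/4 d=11/24
S(3/2) = 221/64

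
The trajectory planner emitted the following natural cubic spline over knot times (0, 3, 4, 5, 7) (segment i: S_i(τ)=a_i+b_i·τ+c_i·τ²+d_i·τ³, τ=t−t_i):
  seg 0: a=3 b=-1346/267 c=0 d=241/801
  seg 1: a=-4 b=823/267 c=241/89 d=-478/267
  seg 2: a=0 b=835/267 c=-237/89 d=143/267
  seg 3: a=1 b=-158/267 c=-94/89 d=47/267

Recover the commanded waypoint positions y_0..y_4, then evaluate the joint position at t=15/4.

y_0=3 y_1=-4 y_2=0 y_3=1 y_4=-3
S(15/4) = -2621/2848

y_0 = S_0(0) = a_0 = 3
y_1 = S_1(0) = a_1 = -4
y_2 = S_2(0) = a_2 = 0
y_3 = S_3(0) = a_3 = 1
y_4 = S_3(2) = -3
t_q=15/4 is in segment 1 (τ=3/4); S_1(τ)=-2621/2848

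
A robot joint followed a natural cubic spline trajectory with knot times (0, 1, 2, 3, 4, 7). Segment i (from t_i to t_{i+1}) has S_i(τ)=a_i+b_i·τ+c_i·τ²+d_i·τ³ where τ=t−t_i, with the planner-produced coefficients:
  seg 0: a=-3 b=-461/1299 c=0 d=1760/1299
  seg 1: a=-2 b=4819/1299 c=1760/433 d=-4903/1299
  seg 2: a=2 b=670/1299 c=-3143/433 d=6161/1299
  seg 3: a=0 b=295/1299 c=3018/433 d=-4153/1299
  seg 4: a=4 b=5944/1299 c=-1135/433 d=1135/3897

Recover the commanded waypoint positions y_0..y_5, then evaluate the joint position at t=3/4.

y_0 = S_0(0) = a_0 = -3
y_1 = S_1(0) = a_1 = -2
y_2 = S_2(0) = a_2 = 2
y_3 = S_3(0) = a_3 = 0
y_4 = S_4(0) = a_4 = 4
y_5 = S_4(3) = 2
t_q=3/4 is in segment 0 (τ=3/4); S_0(τ)=-4667/1732

y_0=-3 y_1=-2 y_2=2 y_3=0 y_4=4 y_5=2
S(3/4) = -4667/1732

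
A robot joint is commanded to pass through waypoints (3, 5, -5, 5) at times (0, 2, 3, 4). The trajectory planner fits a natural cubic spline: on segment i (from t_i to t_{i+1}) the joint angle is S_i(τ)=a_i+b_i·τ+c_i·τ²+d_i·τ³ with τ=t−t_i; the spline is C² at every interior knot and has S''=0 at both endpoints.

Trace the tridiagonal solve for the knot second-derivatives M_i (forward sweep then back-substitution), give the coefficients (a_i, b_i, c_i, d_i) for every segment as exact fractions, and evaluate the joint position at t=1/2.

  seg 0: a=3 b=151/23 c=0 d=-32/23
  seg 1: a=5 b=-233/23 c=-192/23 d=195/23
  seg 2: a=-5 b=-32/23 c=393/23 d=-131/23
S(1/2) = 281/46

Δ: Δ0=1, Δ1=-10, Δ2=10
row 1: diag=6, rhs=-66; c'=1/6, d'=-11
row 2: denom=4−1·1/6=23/6; d'=(120−1·-11)/(23/6)=786/23
back: M2=786/23
back: M1=-11−1/6·786/23=-384/23
M: M0=0, M1=-384/23, M2=786/23, M3=0
seg 0: a=3, c=M0/2=0, d=(M1−M0)/(6·2)=-32/23, b=Δ0−h0·(2M0+M1)/6=151/23
seg 1: a=5, c=M1/2=-192/23, d=(M2−M1)/(6·1)=195/23, b=Δ1−h1·(2M1+M2)/6=-233/23
seg 2: a=-5, c=M2/2=393/23, d=(M3−M2)/(6·1)=-131/23, b=Δ2−h2·(2M2+M3)/6=-32/23
t_q=1/2 → seg 0, τ=1/2; S=3+151/23·τ+0·τ²+-32/23·τ³=281/46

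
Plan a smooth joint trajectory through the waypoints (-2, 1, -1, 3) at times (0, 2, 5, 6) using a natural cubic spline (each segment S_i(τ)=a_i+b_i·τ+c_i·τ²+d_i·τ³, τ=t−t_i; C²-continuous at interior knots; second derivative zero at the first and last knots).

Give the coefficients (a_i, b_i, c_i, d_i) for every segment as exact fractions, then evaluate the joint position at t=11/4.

  seg 0: a=-2 b=1015/426 c=0 d=-47/213
  seg 1: a=1 b=-113/426 c=-94/71 d=169/426
  seg 2: a=-1 b=533/213 c=319/142 d=-319/426
S(11/4) = 2033/9088

Δ: Δ0=3/2, Δ1=-2/3, Δ2=4
row 1: diag=10, rhs=-13; c'=3/10, d'=-13/10
row 2: denom=8−3·3/10=71/10; d'=(28−3·-13/10)/(71/10)=319/71
back: M2=319/71
back: M1=-13/10−3/10·319/71=-188/71
M: M0=0, M1=-188/71, M2=319/71, M3=0
seg 0: a=-2, c=M0/2=0, d=(M1−M0)/(6·2)=-47/213, b=Δ0−h0·(2M0+M1)/6=1015/426
seg 1: a=1, c=M1/2=-94/71, d=(M2−M1)/(6·3)=169/426, b=Δ1−h1·(2M1+M2)/6=-113/426
seg 2: a=-1, c=M2/2=319/142, d=(M3−M2)/(6·1)=-319/426, b=Δ2−h2·(2M2+M3)/6=533/213
t_q=11/4 → seg 1, τ=3/4; S=1+-113/426·τ+-94/71·τ²+169/426·τ³=2033/9088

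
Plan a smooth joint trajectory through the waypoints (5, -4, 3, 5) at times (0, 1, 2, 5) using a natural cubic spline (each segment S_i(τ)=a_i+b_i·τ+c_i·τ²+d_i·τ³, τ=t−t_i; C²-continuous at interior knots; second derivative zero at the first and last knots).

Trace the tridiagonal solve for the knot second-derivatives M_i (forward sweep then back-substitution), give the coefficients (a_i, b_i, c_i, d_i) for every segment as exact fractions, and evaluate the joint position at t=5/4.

  seg 0: a=5 b=-40/3 c=0 d=13/3
  seg 1: a=-4 b=-1/3 c=13 d=-17/3
  seg 2: a=3 b=26/3 c=-4 d=4/9
S(5/4) = -215/64

Δ: Δ0=-9, Δ1=7, Δ2=2/3
row 1: diag=4, rhs=96; c'=1/4, d'=24
row 2: denom=8−1·1/4=31/4; d'=(-38−1·24)/(31/4)=-8
back: M2=-8
back: M1=24−1/4·-8=26
M: M0=0, M1=26, M2=-8, M3=0
seg 0: a=5, c=M0/2=0, d=(M1−M0)/(6·1)=13/3, b=Δ0−h0·(2M0+M1)/6=-40/3
seg 1: a=-4, c=M1/2=13, d=(M2−M1)/(6·1)=-17/3, b=Δ1−h1·(2M1+M2)/6=-1/3
seg 2: a=3, c=M2/2=-4, d=(M3−M2)/(6·3)=4/9, b=Δ2−h2·(2M2+M3)/6=26/3
t_q=5/4 → seg 1, τ=1/4; S=-4+-1/3·τ+13·τ²+-17/3·τ³=-215/64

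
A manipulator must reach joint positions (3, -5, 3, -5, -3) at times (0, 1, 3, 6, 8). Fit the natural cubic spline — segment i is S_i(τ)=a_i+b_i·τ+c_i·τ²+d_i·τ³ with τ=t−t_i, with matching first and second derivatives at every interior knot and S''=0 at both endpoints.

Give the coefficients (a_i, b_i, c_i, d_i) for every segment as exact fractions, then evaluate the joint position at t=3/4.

  seg 0: a=3 b=-7943/759 c=0 d=1871/759
  seg 1: a=-5 b=-2330/759 c=1871/253 d=-1465/759
  seg 2: a=3 b=2542/759 c=-1059/253 d=1655/2277
  seg 3: a=-5 b=-1625/759 c=596/253 d=-298/759
S(3/4) = -61673/16192

Δ: Δ0=-8, Δ1=4, Δ2=-8/3, Δ3=1
row 1: diag=6, rhs=72; c'=1/3, d'=12
row 2: denom=10−2·1/3=28/3; d'=(-40−2·12)/(28/3)=-48/7
row 3: denom=10−3·9/28=253/28; d'=(22−3·-48/7)/(253/28)=1192/253
back: M3=1192/253
back: M2=-48/7−9/28·1192/253=-2118/253
back: M1=12−1/3·-2118/253=3742/253
M: M0=0, M1=3742/253, M2=-2118/253, M3=1192/253, M4=0
seg 0: a=3, c=M0/2=0, d=(M1−M0)/(6·1)=1871/759, b=Δ0−h0·(2M0+M1)/6=-7943/759
seg 1: a=-5, c=M1/2=1871/253, d=(M2−M1)/(6·2)=-1465/759, b=Δ1−h1·(2M1+M2)/6=-2330/759
seg 2: a=3, c=M2/2=-1059/253, d=(M3−M2)/(6·3)=1655/2277, b=Δ2−h2·(2M2+M3)/6=2542/759
seg 3: a=-5, c=M3/2=596/253, d=(M4−M3)/(6·2)=-298/759, b=Δ3−h3·(2M3+M4)/6=-1625/759
t_q=3/4 → seg 0, τ=3/4; S=3+-7943/759·τ+0·τ²+1871/759·τ³=-61673/16192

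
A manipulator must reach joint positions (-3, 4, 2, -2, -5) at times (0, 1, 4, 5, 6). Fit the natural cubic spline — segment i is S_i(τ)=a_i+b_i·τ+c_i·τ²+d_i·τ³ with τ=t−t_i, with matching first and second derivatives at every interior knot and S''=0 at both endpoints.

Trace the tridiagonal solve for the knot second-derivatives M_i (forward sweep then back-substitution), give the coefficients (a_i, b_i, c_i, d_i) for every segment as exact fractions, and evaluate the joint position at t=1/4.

  seg 0: a=-3 b=1259/159 c=0 d=-146/159
  seg 1: a=4 b=821/159 c=-146/53 d=43/159
  seg 2: a=2 b=-646/159 c=-17/53 d=61/159
  seg 3: a=-2 b=-565/159 c=44/53 d=-44/159
S(1/4) = -1755/1696

Δ: Δ0=7, Δ1=-2/3, Δ2=-4, Δ3=-3
row 1: diag=8, rhs=-46; c'=3/8, d'=-23/4
row 2: denom=8−3·3/8=55/8; d'=(-20−3·-23/4)/(55/8)=-2/5
row 3: denom=4−1·8/55=212/55; d'=(6−1·-2/5)/(212/55)=88/53
back: M3=88/53
back: M2=-2/5−8/55·88/53=-34/53
back: M1=-23/4−3/8·-34/53=-292/53
M: M0=0, M1=-292/53, M2=-34/53, M3=88/53, M4=0
seg 0: a=-3, c=M0/2=0, d=(M1−M0)/(6·1)=-146/159, b=Δ0−h0·(2M0+M1)/6=1259/159
seg 1: a=4, c=M1/2=-146/53, d=(M2−M1)/(6·3)=43/159, b=Δ1−h1·(2M1+M2)/6=821/159
seg 2: a=2, c=M2/2=-17/53, d=(M3−M2)/(6·1)=61/159, b=Δ2−h2·(2M2+M3)/6=-646/159
seg 3: a=-2, c=M3/2=44/53, d=(M4−M3)/(6·1)=-44/159, b=Δ3−h3·(2M3+M4)/6=-565/159
t_q=1/4 → seg 0, τ=1/4; S=-3+1259/159·τ+0·τ²+-146/159·τ³=-1755/1696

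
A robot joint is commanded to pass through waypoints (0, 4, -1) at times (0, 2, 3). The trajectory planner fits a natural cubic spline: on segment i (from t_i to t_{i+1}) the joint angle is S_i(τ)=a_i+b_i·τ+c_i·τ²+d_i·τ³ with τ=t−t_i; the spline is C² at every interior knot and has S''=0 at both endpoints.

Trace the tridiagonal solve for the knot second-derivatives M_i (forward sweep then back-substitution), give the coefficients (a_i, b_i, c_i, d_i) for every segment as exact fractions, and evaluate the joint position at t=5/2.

Δ: Δ0=2, Δ1=-5
row 1: diag=6, rhs=-42; c'=1/6, d'=-7
back: M1=-7
M: M0=0, M1=-7, M2=0
seg 0: a=0, c=M0/2=0, d=(M1−M0)/(6·2)=-7/12, b=Δ0−h0·(2M0+M1)/6=13/3
seg 1: a=4, c=M1/2=-7/2, d=(M2−M1)/(6·1)=7/6, b=Δ1−h1·(2M1+M2)/6=-8/3
t_q=5/2 → seg 1, τ=1/2; S=4+-8/3·τ+-7/2·τ²+7/6·τ³=31/16

  seg 0: a=0 b=13/3 c=0 d=-7/12
  seg 1: a=4 b=-8/3 c=-7/2 d=7/6
S(5/2) = 31/16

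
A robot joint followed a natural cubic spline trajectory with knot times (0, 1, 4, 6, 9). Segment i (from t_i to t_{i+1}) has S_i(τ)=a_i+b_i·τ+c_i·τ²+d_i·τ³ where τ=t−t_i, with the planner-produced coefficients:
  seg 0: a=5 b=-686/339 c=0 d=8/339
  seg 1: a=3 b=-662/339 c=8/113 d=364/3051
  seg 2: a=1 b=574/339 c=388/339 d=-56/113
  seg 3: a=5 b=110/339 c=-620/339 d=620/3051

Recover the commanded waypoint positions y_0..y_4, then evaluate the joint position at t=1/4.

y_0 = S_0(0) = a_0 = 5
y_1 = S_1(0) = a_1 = 3
y_2 = S_2(0) = a_2 = 1
y_3 = S_3(0) = a_3 = 5
y_4 = S_3(3) = -5
t_q=1/4 is in segment 0 (τ=1/4); S_0(τ)=4063/904

y_0=5 y_1=3 y_2=1 y_3=5 y_4=-5
S(1/4) = 4063/904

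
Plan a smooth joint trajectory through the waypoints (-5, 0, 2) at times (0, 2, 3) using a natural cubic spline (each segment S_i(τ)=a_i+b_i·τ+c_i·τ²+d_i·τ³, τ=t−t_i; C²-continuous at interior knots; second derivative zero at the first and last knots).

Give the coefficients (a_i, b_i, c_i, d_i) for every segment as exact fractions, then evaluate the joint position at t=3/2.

  seg 0: a=-5 b=8/3 c=0 d=-1/24
  seg 1: a=0 b=13/6 c=-1/4 d=1/12
S(3/2) = -73/64

Δ: Δ0=5/2, Δ1=2
row 1: diag=6, rhs=-3; c'=1/6, d'=-1/2
back: M1=-1/2
M: M0=0, M1=-1/2, M2=0
seg 0: a=-5, c=M0/2=0, d=(M1−M0)/(6·2)=-1/24, b=Δ0−h0·(2M0+M1)/6=8/3
seg 1: a=0, c=M1/2=-1/4, d=(M2−M1)/(6·1)=1/12, b=Δ1−h1·(2M1+M2)/6=13/6
t_q=3/2 → seg 0, τ=3/2; S=-5+8/3·τ+0·τ²+-1/24·τ³=-73/64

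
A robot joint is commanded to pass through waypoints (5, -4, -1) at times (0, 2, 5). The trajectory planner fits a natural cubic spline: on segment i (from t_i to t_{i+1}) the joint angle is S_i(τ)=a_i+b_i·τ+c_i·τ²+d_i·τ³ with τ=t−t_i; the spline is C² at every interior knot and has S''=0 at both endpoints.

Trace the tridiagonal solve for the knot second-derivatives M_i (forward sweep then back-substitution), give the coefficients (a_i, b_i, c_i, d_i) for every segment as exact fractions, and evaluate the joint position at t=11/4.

Δ: Δ0=-9/2, Δ1=1
row 1: diag=10, rhs=33; c'=3/10, d'=33/10
back: M1=33/10
M: M0=0, M1=33/10, M2=0
seg 0: a=5, c=M0/2=0, d=(M1−M0)/(6·2)=11/40, b=Δ0−h0·(2M0+M1)/6=-28/5
seg 1: a=-4, c=M1/2=33/20, d=(M2−M1)/(6·3)=-11/60, b=Δ1−h1·(2M1+M2)/6=-23/10
t_q=11/4 → seg 1, τ=3/4; S=-4+-23/10·τ+33/20·τ²+-11/60·τ³=-6239/1280

  seg 0: a=5 b=-28/5 c=0 d=11/40
  seg 1: a=-4 b=-23/10 c=33/20 d=-11/60
S(11/4) = -6239/1280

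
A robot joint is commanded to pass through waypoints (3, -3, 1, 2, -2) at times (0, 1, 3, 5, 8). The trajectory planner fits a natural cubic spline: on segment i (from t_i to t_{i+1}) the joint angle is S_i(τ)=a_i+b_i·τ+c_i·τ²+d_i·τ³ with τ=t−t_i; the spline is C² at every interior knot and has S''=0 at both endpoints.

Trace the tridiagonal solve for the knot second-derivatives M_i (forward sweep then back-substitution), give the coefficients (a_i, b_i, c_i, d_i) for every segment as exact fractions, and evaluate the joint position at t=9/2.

Δ: Δ0=-6, Δ1=2, Δ2=1/2, Δ3=-4/3
row 1: diag=6, rhs=48; c'=1/3, d'=8
row 2: denom=8−2·1/3=22/3; d'=(-9−2·8)/(22/3)=-75/22
row 3: denom=10−2·3/11=104/11; d'=(-11−2·-75/22)/(104/11)=-23/52
back: M3=-23/52
back: M2=-75/22−3/11·-23/52=-171/52
back: M1=8−1/3·-171/52=473/52
M: M0=0, M1=473/52, M2=-171/52, M3=-23/52, M4=0
seg 0: a=3, c=M0/2=0, d=(M1−M0)/(6·1)=473/312, b=Δ0−h0·(2M0+M1)/6=-2345/312
seg 1: a=-3, c=M1/2=473/104, d=(M2−M1)/(6·2)=-161/156, b=Δ1−h1·(2M1+M2)/6=-463/156
seg 2: a=1, c=M2/2=-171/104, d=(M3−M2)/(6·2)=37/156, b=Δ2−h2·(2M2+M3)/6=443/156
seg 3: a=2, c=M3/2=-23/104, d=(M4−M3)/(6·3)=23/936, b=Δ3−h3·(2M3+M4)/6=-139/156
t_q=9/2 → seg 2, τ=3/2; S=1+443/156·τ+-171/104·τ²+37/156·τ³=491/208

  seg 0: a=3 b=-2345/312 c=0 d=473/312
  seg 1: a=-3 b=-463/156 c=473/104 d=-161/156
  seg 2: a=1 b=443/156 c=-171/104 d=37/156
  seg 3: a=2 b=-139/156 c=-23/104 d=23/936
S(9/2) = 491/208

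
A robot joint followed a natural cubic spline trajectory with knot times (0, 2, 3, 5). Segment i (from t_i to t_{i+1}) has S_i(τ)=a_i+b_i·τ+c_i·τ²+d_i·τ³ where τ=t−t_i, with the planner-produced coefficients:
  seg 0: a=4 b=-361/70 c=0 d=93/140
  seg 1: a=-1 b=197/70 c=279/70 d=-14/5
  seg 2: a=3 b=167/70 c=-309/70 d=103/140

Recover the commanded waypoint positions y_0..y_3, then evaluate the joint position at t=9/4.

y_0=4 y_1=-1 y_2=3 y_3=-4
S(9/4) = -51/560

y_0 = S_0(0) = a_0 = 4
y_1 = S_1(0) = a_1 = -1
y_2 = S_2(0) = a_2 = 3
y_3 = S_2(2) = -4
t_q=9/4 is in segment 1 (τ=1/4); S_1(τ)=-51/560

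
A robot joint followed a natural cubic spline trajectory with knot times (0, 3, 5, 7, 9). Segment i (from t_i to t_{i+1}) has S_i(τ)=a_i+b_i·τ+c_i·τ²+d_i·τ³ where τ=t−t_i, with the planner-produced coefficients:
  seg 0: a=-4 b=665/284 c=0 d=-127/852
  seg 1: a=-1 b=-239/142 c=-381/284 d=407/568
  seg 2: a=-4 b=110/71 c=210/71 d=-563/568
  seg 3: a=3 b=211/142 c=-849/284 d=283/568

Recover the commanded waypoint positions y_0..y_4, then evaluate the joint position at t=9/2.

y_0=-4 y_1=-1 y_2=-4 y_3=3 y_4=-2
S(9/2) = -18743/4544

y_0 = S_0(0) = a_0 = -4
y_1 = S_1(0) = a_1 = -1
y_2 = S_2(0) = a_2 = -4
y_3 = S_3(0) = a_3 = 3
y_4 = S_3(2) = -2
t_q=9/2 is in segment 1 (τ=3/2); S_1(τ)=-18743/4544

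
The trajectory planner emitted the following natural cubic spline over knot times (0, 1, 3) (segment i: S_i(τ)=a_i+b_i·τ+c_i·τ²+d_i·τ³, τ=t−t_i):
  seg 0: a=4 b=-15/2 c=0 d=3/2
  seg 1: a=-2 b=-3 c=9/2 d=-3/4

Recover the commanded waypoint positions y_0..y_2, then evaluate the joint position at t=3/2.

y_0=4 y_1=-2 y_2=4
S(3/2) = -79/32

y_0 = S_0(0) = a_0 = 4
y_1 = S_1(0) = a_1 = -2
y_2 = S_1(2) = 4
t_q=3/2 is in segment 1 (τ=1/2); S_1(τ)=-79/32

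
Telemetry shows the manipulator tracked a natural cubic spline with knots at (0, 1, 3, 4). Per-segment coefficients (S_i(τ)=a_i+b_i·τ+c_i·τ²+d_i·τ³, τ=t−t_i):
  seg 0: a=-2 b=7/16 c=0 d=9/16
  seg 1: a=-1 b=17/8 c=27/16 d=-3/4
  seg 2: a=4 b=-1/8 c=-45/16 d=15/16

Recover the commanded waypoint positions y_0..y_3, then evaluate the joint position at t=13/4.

y_0 = S_0(0) = a_0 = -2
y_1 = S_1(0) = a_1 = -1
y_2 = S_2(0) = a_2 = 4
y_3 = S_2(1) = 2
t_q=13/4 is in segment 2 (τ=1/4); S_2(τ)=3899/1024

y_0=-2 y_1=-1 y_2=4 y_3=2
S(13/4) = 3899/1024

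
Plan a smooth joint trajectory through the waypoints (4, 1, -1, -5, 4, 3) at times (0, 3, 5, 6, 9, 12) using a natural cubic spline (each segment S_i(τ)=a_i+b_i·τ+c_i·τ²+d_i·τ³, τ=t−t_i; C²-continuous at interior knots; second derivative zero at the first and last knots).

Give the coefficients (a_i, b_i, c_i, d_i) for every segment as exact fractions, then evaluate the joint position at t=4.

Δ: Δ0=-1, Δ1=-1, Δ2=-4, Δ3=3, Δ4=-1/3
row 1: diag=10, rhs=0; c'=1/5, d'=0
row 2: denom=6−2·1/5=28/5; d'=(-18−2·0)/(28/5)=-45/14
row 3: denom=8−1·5/28=219/28; d'=(42−1·-45/14)/(219/28)=422/73
row 4: denom=12−3·28/73=792/73; d'=(-20−3·422/73)/(792/73)=-1363/396
back: M4=-1363/396
back: M3=422/73−28/73·-1363/396=703/99
back: M2=-45/14−5/28·703/99=-1775/396
back: M1=0−1/5·-1775/396=355/396
M: M0=0, M1=355/396, M2=-1775/396, M3=703/99, M4=-1363/396, M5=0
seg 0: a=4, c=M0/2=0, d=(M1−M0)/(6·3)=355/7128, b=Δ0−h0·(2M0+M1)/6=-1147/792
seg 1: a=1, c=M1/2=355/792, d=(M2−M1)/(6·2)=-355/792, b=Δ1−h1·(2M1+M2)/6=-41/396
seg 2: a=-1, c=M2/2=-1775/792, d=(M3−M2)/(6·1)=139/72, b=Δ2−h2·(2M2+M3)/6=-487/132
seg 3: a=-5, c=M3/2=703/198, d=(M4−M3)/(6·3)=-4175/7128, b=Δ3−h3·(2M3+M4)/6=-1885/792
seg 4: a=4, c=M4/2=-1363/792, d=(M5−M4)/(6·3)=1363/7128, b=Δ4−h4·(2M4+M5)/6=1231/396
t_q=4 → seg 1, τ=1; S=1+-41/396·τ+355/792·τ²+-355/792·τ³=355/396

  seg 0: a=4 b=-1147/792 c=0 d=355/7128
  seg 1: a=1 b=-41/396 c=355/792 d=-355/792
  seg 2: a=-1 b=-487/132 c=-1775/792 d=139/72
  seg 3: a=-5 b=-1885/792 c=703/198 d=-4175/7128
  seg 4: a=4 b=1231/396 c=-1363/792 d=1363/7128
S(4) = 355/396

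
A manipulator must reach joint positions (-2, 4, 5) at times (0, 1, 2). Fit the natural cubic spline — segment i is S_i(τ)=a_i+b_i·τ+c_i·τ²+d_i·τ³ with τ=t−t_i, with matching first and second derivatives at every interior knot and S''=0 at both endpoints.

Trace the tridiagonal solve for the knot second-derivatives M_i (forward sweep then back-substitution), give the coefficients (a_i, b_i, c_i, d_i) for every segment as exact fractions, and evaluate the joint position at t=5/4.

Δ: Δ0=6, Δ1=1
row 1: diag=4, rhs=-30; c'=1/4, d'=-15/2
back: M1=-15/2
M: M0=0, M1=-15/2, M2=0
seg 0: a=-2, c=M0/2=0, d=(M1−M0)/(6·1)=-5/4, b=Δ0−h0·(2M0+M1)/6=29/4
seg 1: a=4, c=M1/2=-15/4, d=(M2−M1)/(6·1)=5/4, b=Δ1−h1·(2M1+M2)/6=7/2
t_q=5/4 → seg 1, τ=1/4; S=4+7/2·τ+-15/4·τ²+5/4·τ³=1193/256

  seg 0: a=-2 b=29/4 c=0 d=-5/4
  seg 1: a=4 b=7/2 c=-15/4 d=5/4
S(5/4) = 1193/256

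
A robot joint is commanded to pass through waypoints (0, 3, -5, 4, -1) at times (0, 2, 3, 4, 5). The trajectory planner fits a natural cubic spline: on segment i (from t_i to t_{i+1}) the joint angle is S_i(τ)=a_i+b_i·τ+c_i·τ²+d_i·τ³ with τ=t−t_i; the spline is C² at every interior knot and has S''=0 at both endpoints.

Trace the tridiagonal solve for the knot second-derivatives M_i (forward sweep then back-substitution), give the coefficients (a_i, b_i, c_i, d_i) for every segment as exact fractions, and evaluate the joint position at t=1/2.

Δ: Δ0=3/2, Δ1=-8, Δ2=9, Δ3=-5
row 1: diag=6, rhs=-57; c'=1/6, d'=-19/2
row 2: denom=4−1·1/6=23/6; d'=(102−1·-19/2)/(23/6)=669/23
row 3: denom=4−1·6/23=86/23; d'=(-84−1·669/23)/(86/23)=-2601/86
back: M3=-2601/86
back: M2=669/23−6/23·-2601/86=1590/43
back: M1=-19/2−1/6·1590/43=-1347/86
M: M0=0, M1=-1347/86, M2=1590/43, M3=-2601/86, M4=0
seg 0: a=0, c=M0/2=0, d=(M1−M0)/(6·2)=-449/344, b=Δ0−h0·(2M0+M1)/6=289/43
seg 1: a=3, c=M1/2=-1347/172, d=(M2−M1)/(6·1)=1509/172, b=Δ1−h1·(2M1+M2)/6=-769/86
seg 2: a=-5, c=M2/2=795/43, d=(M3−M2)/(6·1)=-1927/172, b=Δ2−h2·(2M2+M3)/6=295/172
seg 3: a=4, c=M3/2=-2601/172, d=(M4−M3)/(6·1)=867/172, b=Δ3−h3·(2M3+M4)/6=437/86
t_q=1/2 → seg 0, τ=1/2; S=0+289/43·τ+0·τ²+-449/344·τ³=8799/2752

  seg 0: a=0 b=289/43 c=0 d=-449/344
  seg 1: a=3 b=-769/86 c=-1347/172 d=1509/172
  seg 2: a=-5 b=295/172 c=795/43 d=-1927/172
  seg 3: a=4 b=437/86 c=-2601/172 d=867/172
S(1/2) = 8799/2752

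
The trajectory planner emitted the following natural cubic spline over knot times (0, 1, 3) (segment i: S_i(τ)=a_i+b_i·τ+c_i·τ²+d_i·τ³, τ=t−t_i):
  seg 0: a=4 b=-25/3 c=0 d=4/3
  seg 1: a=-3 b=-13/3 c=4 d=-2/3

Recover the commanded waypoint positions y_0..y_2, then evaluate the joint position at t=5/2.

y_0 = S_0(0) = a_0 = 4
y_1 = S_1(0) = a_1 = -3
y_2 = S_1(2) = -1
t_q=5/2 is in segment 1 (τ=3/2); S_1(τ)=-11/4

y_0=4 y_1=-3 y_2=-1
S(5/2) = -11/4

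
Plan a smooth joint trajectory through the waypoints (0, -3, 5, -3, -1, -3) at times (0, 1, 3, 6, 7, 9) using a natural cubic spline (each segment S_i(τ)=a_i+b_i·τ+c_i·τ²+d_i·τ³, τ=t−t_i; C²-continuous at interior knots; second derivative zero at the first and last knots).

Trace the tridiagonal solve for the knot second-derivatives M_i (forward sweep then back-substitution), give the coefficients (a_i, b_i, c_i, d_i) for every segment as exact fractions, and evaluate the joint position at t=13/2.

  seg 0: a=0 b=-15973/3462 c=0 d=5587/3462
  seg 1: a=-3 b=394/1731 c=5587/1154 d=-10231/6924
  seg 2: a=5 b=3223/1731 c=-2322/577 d=1451/1731
  seg 3: a=-3 b=604/1731 c=2031/577 d=-3235/1731
  seg 4: a=-1 b=3085/1731 c=-1204/577 d=602/1731
S(13/2) = -10059/4616

Δ: Δ0=-3, Δ1=4, Δ2=-8/3, Δ3=2, Δ4=-1
row 1: diag=6, rhs=42; c'=1/3, d'=7
row 2: denom=10−2·1/3=28/3; d'=(-40−2·7)/(28/3)=-81/14
row 3: denom=8−3·9/28=197/28; d'=(28−3·-81/14)/(197/28)=1270/197
row 4: denom=6−1·28/197=1154/197; d'=(-18−1·1270/197)/(1154/197)=-2408/577
back: M4=-2408/577
back: M3=1270/197−28/197·-2408/577=4062/577
back: M2=-81/14−9/28·4062/577=-4644/577
back: M1=7−1/3·-4644/577=5587/577
M: M0=0, M1=5587/577, M2=-4644/577, M3=4062/577, M4=-2408/577, M5=0
seg 0: a=0, c=M0/2=0, d=(M1−M0)/(6·1)=5587/3462, b=Δ0−h0·(2M0+M1)/6=-15973/3462
seg 1: a=-3, c=M1/2=5587/1154, d=(M2−M1)/(6·2)=-10231/6924, b=Δ1−h1·(2M1+M2)/6=394/1731
seg 2: a=5, c=M2/2=-2322/577, d=(M3−M2)/(6·3)=1451/1731, b=Δ2−h2·(2M2+M3)/6=3223/1731
seg 3: a=-3, c=M3/2=2031/577, d=(M4−M3)/(6·1)=-3235/1731, b=Δ3−h3·(2M3+M4)/6=604/1731
seg 4: a=-1, c=M4/2=-1204/577, d=(M5−M4)/(6·2)=602/1731, b=Δ4−h4·(2M4+M5)/6=3085/1731
t_q=13/2 → seg 3, τ=1/2; S=-3+604/1731·τ+2031/577·τ²+-3235/1731·τ³=-10059/4616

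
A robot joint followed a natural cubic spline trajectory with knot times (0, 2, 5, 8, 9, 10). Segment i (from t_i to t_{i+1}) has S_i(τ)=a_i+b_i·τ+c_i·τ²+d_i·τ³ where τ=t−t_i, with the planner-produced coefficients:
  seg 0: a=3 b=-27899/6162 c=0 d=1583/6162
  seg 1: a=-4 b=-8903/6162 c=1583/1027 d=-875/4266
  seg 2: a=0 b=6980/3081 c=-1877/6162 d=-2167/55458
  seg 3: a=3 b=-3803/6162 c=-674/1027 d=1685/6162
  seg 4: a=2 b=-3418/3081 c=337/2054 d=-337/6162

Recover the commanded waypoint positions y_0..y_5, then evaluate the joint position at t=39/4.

y_0 = S_0(0) = a_0 = 3
y_1 = S_1(0) = a_1 = -4
y_2 = S_2(0) = a_2 = 0
y_3 = S_3(0) = a_3 = 3
y_4 = S_4(0) = a_4 = 2
y_5 = S_4(1) = 1
t_q=39/4 is in segment 4 (τ=3/4); S_4(τ)=162635/131456

y_0=3 y_1=-4 y_2=0 y_3=3 y_4=2 y_5=1
S(39/4) = 162635/131456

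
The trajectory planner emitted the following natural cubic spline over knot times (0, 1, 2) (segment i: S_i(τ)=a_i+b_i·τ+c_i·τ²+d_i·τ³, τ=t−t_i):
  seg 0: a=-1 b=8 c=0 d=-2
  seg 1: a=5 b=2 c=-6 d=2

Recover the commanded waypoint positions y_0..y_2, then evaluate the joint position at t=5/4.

y_0=-1 y_1=5 y_2=3
S(5/4) = 165/32

y_0 = S_0(0) = a_0 = -1
y_1 = S_1(0) = a_1 = 5
y_2 = S_1(1) = 3
t_q=5/4 is in segment 1 (τ=1/4); S_1(τ)=165/32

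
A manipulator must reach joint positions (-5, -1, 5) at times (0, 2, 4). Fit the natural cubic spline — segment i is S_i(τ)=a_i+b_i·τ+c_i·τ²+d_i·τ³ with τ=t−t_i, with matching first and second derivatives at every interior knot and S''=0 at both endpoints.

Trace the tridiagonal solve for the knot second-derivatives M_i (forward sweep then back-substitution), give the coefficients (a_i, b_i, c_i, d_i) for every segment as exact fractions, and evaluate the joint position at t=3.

Δ: Δ0=2, Δ1=3
row 1: diag=8, rhs=6; c'=1/4, d'=3/4
back: M1=3/4
M: M0=0, M1=3/4, M2=0
seg 0: a=-5, c=M0/2=0, d=(M1−M0)/(6·2)=1/16, b=Δ0−h0·(2M0+M1)/6=7/4
seg 1: a=-1, c=M1/2=3/8, d=(M2−M1)/(6·2)=-1/16, b=Δ1−h1·(2M1+M2)/6=5/2
t_q=3 → seg 1, τ=1; S=-1+5/2·τ+3/8·τ²+-1/16·τ³=29/16

  seg 0: a=-5 b=7/4 c=0 d=1/16
  seg 1: a=-1 b=5/2 c=3/8 d=-1/16
S(3) = 29/16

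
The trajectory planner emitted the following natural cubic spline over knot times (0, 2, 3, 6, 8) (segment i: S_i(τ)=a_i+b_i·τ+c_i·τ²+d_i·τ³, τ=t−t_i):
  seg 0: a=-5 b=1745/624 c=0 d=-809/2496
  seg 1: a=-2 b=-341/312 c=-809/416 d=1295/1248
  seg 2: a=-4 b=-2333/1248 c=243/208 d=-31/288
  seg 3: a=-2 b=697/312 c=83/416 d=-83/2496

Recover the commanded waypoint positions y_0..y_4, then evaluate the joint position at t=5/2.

y_0 = S_0(0) = a_0 = -5
y_1 = S_1(0) = a_1 = -2
y_2 = S_2(0) = a_2 = -4
y_3 = S_3(0) = a_3 = -2
y_4 = S_3(2) = 3
t_q=5/2 is in segment 1 (τ=1/2); S_1(τ)=-9661/3328

y_0=-5 y_1=-2 y_2=-4 y_3=-2 y_4=3
S(5/2) = -9661/3328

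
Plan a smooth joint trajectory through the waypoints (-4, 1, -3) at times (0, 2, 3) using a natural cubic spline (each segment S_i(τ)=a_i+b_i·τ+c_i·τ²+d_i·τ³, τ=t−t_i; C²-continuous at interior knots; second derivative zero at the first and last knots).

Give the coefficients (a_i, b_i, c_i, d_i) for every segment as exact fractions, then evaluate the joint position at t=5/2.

Δ: Δ0=5/2, Δ1=-4
row 1: diag=6, rhs=-39; c'=1/6, d'=-13/2
back: M1=-13/2
M: M0=0, M1=-13/2, M2=0
seg 0: a=-4, c=M0/2=0, d=(M1−M0)/(6·2)=-13/24, b=Δ0−h0·(2M0+M1)/6=14/3
seg 1: a=1, c=M1/2=-13/4, d=(M2−M1)/(6·1)=13/12, b=Δ1−h1·(2M1+M2)/6=-11/6
t_q=5/2 → seg 1, τ=1/2; S=1+-11/6·τ+-13/4·τ²+13/12·τ³=-19/32

  seg 0: a=-4 b=14/3 c=0 d=-13/24
  seg 1: a=1 b=-11/6 c=-13/4 d=13/12
S(5/2) = -19/32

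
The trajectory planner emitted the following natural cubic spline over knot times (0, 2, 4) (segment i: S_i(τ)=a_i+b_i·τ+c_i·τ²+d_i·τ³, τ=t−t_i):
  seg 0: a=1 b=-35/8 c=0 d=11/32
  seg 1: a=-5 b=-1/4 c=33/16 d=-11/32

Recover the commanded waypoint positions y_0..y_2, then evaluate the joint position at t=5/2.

y_0=1 y_1=-5 y_2=0
S(5/2) = -1191/256

y_0 = S_0(0) = a_0 = 1
y_1 = S_1(0) = a_1 = -5
y_2 = S_1(2) = 0
t_q=5/2 is in segment 1 (τ=1/2); S_1(τ)=-1191/256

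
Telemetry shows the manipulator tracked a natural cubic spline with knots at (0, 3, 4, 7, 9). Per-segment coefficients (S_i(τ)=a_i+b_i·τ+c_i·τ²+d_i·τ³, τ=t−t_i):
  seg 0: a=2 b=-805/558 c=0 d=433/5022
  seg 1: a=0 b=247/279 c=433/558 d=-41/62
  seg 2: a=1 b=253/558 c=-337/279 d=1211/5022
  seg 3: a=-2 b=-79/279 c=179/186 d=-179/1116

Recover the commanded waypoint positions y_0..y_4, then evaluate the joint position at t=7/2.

y_0 = S_0(0) = a_0 = 2
y_1 = S_1(0) = a_1 = 0
y_2 = S_2(0) = a_2 = 1
y_3 = S_3(0) = a_3 = -2
y_4 = S_3(2) = 0
t_q=7/2 is in segment 1 (τ=1/2); S_1(τ)=2473/4464

y_0=2 y_1=0 y_2=1 y_3=-2 y_4=0
S(7/2) = 2473/4464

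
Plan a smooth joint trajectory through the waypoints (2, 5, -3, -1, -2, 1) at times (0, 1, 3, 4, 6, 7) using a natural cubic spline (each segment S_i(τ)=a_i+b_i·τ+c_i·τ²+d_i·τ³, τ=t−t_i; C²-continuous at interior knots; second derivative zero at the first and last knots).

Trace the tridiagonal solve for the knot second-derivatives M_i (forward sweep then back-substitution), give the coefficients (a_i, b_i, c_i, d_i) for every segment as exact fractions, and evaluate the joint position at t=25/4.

Δ: Δ0=3, Δ1=-4, Δ2=2, Δ3=-1/2, Δ4=3
row 1: diag=6, rhs=-42; c'=1/3, d'=-7
row 2: denom=6−2·1/3=16/3; d'=(36−2·-7)/(16/3)=75/8
row 3: denom=6−1·3/16=93/16; d'=(-15−1·75/8)/(93/16)=-130/31
row 4: denom=6−2·32/93=494/93; d'=(21−2·-130/31)/(494/93)=2733/494
back: M4=2733/494
back: M3=-130/31−32/93·2733/494=-1506/247
back: M2=75/8−3/16·-1506/247=2598/247
back: M1=-7−1/3·2598/247=-2595/247
M: M0=0, M1=-2595/247, M2=2598/247, M3=-1506/247, M4=2733/494, M5=0
seg 0: a=2, c=M0/2=0, d=(M1−M0)/(6·1)=-865/494, b=Δ0−h0·(2M0+M1)/6=2347/494
seg 1: a=5, c=M1/2=-2595/494, d=(M2−M1)/(6·2)=1731/988, b=Δ1−h1·(2M1+M2)/6=-124/247
seg 2: a=-3, c=M2/2=1299/247, d=(M3−M2)/(6·1)=-36/13, b=Δ2−h2·(2M2+M3)/6=-121/247
seg 3: a=-1, c=M3/2=-753/247, d=(M4−M3)/(6·2)=1915/1976, b=Δ3−h3·(2M3+M4)/6=425/247
seg 4: a=-2, c=M4/2=2733/988, d=(M5−M4)/(6·1)=-911/988, b=Δ4−h4·(2M4+M5)/6=571/494
t_q=25/4 → seg 4, τ=1/4; S=-2+571/494·τ+2733/988·τ²+-911/988·τ³=-98171/63232

  seg 0: a=2 b=2347/494 c=0 d=-865/494
  seg 1: a=5 b=-124/247 c=-2595/494 d=1731/988
  seg 2: a=-3 b=-121/247 c=1299/247 d=-36/13
  seg 3: a=-1 b=425/247 c=-753/247 d=1915/1976
  seg 4: a=-2 b=571/494 c=2733/988 d=-911/988
S(25/4) = -98171/63232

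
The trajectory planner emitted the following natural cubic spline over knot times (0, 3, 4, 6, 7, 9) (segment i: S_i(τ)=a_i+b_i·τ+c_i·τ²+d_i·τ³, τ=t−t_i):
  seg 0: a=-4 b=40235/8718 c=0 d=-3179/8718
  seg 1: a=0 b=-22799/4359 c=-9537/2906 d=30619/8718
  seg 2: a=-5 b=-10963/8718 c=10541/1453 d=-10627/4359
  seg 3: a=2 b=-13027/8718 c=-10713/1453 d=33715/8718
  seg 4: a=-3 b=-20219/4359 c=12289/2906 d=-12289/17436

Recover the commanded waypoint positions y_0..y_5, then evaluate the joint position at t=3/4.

y_0 = S_0(0) = a_0 = -4
y_1 = S_1(0) = a_1 = 0
y_2 = S_2(0) = a_2 = -5
y_3 = S_3(0) = a_3 = 2
y_4 = S_4(0) = a_4 = -3
y_5 = S_4(2) = -1
t_q=3/4 is in segment 0 (τ=3/4); S_0(τ)=-128787/185984

y_0=-4 y_1=0 y_2=-5 y_3=2 y_4=-3 y_5=-1
S(3/4) = -128787/185984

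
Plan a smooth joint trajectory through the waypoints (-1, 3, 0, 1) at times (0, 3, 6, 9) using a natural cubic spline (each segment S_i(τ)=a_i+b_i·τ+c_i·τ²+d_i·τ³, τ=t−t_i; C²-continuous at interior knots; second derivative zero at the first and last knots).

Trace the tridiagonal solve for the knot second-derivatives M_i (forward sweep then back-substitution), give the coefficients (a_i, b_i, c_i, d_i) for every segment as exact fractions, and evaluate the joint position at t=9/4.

Δ: Δ0=4/3, Δ1=-1, Δ2=1/3
row 1: diag=12, rhs=-14; c'=1/4, d'=-7/6
row 2: denom=12−3·1/4=45/4; d'=(8−3·-7/6)/(45/4)=46/45
back: M2=46/45
back: M1=-7/6−1/4·46/45=-64/45
M: M0=0, M1=-64/45, M2=46/45, M3=0
seg 0: a=-1, c=M0/2=0, d=(M1−M0)/(6·3)=-32/405, b=Δ0−h0·(2M0+M1)/6=92/45
seg 1: a=3, c=M1/2=-32/45, d=(M2−M1)/(6·3)=11/81, b=Δ1−h1·(2M1+M2)/6=-4/45
seg 2: a=0, c=M2/2=23/45, d=(M3−M2)/(6·3)=-23/405, b=Δ2−h2·(2M2+M3)/6=-31/45
t_q=9/4 → seg 0, τ=9/4; S=-1+92/45·τ+0·τ²+-32/405·τ³=27/10

  seg 0: a=-1 b=92/45 c=0 d=-32/405
  seg 1: a=3 b=-4/45 c=-32/45 d=11/81
  seg 2: a=0 b=-31/45 c=23/45 d=-23/405
S(9/4) = 27/10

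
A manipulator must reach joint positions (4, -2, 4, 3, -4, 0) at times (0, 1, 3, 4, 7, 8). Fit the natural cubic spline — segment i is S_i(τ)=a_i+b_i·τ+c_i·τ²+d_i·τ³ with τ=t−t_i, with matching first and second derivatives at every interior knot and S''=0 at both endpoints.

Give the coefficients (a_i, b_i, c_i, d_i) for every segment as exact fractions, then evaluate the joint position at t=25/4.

  seg 0: a=4 b=-10163/1284 c=0 d=2459/1284
  seg 1: a=-2 b=-1393/642 c=2459/428 d=-2029/1284
  seg 2: a=4 b=1187/642 c=-1599/428 d=1139/1284
  seg 3: a=3 b=-3803/1284 c=-115/107 d=1649/3852
  seg 4: a=-4 b=1379/642 c=1189/428 d=-1189/1284
S(25/4) = -115839/27392

Δ: Δ0=-6, Δ1=3, Δ2=-1, Δ3=-7/3, Δ4=4
row 1: diag=6, rhs=54; c'=1/3, d'=9
row 2: denom=6−2·1/3=16/3; d'=(-24−2·9)/(16/3)=-63/8
row 3: denom=8−1·3/16=125/16; d'=(-8−1·-63/8)/(125/16)=-2/125
row 4: denom=8−3·48/125=856/125; d'=(38−3·-2/125)/(856/125)=1189/214
back: M4=1189/214
back: M3=-2/125−48/125·1189/214=-230/107
back: M2=-63/8−3/16·-230/107=-1599/214
back: M1=9−1/3·-1599/214=2459/214
M: M0=0, M1=2459/214, M2=-1599/214, M3=-230/107, M4=1189/214, M5=0
seg 0: a=4, c=M0/2=0, d=(M1−M0)/(6·1)=2459/1284, b=Δ0−h0·(2M0+M1)/6=-10163/1284
seg 1: a=-2, c=M1/2=2459/428, d=(M2−M1)/(6·2)=-2029/1284, b=Δ1−h1·(2M1+M2)/6=-1393/642
seg 2: a=4, c=M2/2=-1599/428, d=(M3−M2)/(6·1)=1139/1284, b=Δ2−h2·(2M2+M3)/6=1187/642
seg 3: a=3, c=M3/2=-115/107, d=(M4−M3)/(6·3)=1649/3852, b=Δ3−h3·(2M3+M4)/6=-3803/1284
seg 4: a=-4, c=M4/2=1189/428, d=(M5−M4)/(6·1)=-1189/1284, b=Δ4−h4·(2M4+M5)/6=1379/642
t_q=25/4 → seg 3, τ=9/4; S=3+-3803/1284·τ+-115/107·τ²+1649/3852·τ³=-115839/27392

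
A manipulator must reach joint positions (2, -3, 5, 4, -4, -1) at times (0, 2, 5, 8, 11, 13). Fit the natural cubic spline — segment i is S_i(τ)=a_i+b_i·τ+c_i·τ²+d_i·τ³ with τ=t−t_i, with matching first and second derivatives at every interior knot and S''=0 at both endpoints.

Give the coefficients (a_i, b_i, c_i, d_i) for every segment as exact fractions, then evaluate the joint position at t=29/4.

Δ: Δ0=-5/2, Δ1=8/3, Δ2=-1/3, Δ3=-8/3, Δ4=3/2
row 1: diag=10, rhs=31; c'=3/10, d'=31/10
row 2: denom=12−3·3/10=111/10; d'=(-18−3·31/10)/(111/10)=-91/37
row 3: denom=12−3·10/37=414/37; d'=(-14−3·-91/37)/(414/37)=-245/414
row 4: denom=10−3·37/138=423/46; d'=(25−3·-245/414)/(423/46)=3695/1269
back: M4=3695/1269
back: M3=-245/414−37/138·3695/1269=-5225/3807
back: M2=-91/37−10/37·-5225/3807=-7951/3807
back: M1=31/10−3/10·-7951/3807=4729/1269
M: M0=0, M1=4729/1269, M2=-7951/3807, M3=-5225/3807, M4=3695/1269, M5=0
seg 0: a=2, c=M0/2=0, d=(M1−M0)/(6·2)=4729/15228, b=Δ0−h0·(2M0+M1)/6=-28493/7614
seg 1: a=-3, c=M1/2=4729/2538, d=(M2−M1)/(6·3)=-11069/34263, b=Δ1−h1·(2M1+M2)/6=-119/7614
seg 2: a=5, c=M2/2=-7951/7614, d=(M3−M2)/(6·3)=29/729, b=Δ2−h2·(2M2+M3)/6=18589/7614
seg 3: a=4, c=M3/2=-5225/7614, d=(M4−M3)/(6·3)=8155/34263, b=Δ3−h3·(2M3+M4)/6=-20939/7614
seg 4: a=-4, c=M4/2=3695/2538, d=(M5−M4)/(6·2)=-3695/15228, b=Δ4−h4·(2M4+M5)/6=-3359/7614
t_q=29/4 → seg 2, τ=9/4; S=5+18589/7614·τ+-7951/7614·τ²+29/729·τ³=153221/27072

  seg 0: a=2 b=-28493/7614 c=0 d=4729/15228
  seg 1: a=-3 b=-119/7614 c=4729/2538 d=-11069/34263
  seg 2: a=5 b=18589/7614 c=-7951/7614 d=29/729
  seg 3: a=4 b=-20939/7614 c=-5225/7614 d=8155/34263
  seg 4: a=-4 b=-3359/7614 c=3695/2538 d=-3695/15228
S(29/4) = 153221/27072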